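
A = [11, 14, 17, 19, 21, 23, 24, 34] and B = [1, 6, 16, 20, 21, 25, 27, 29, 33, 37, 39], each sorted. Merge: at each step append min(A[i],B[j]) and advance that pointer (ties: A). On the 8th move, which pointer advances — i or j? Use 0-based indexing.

j

[i=0,j=0] A[i]=11>B[j]=1 take 1 → j++
[i=0,j=1] A[i]=11>B[j]=6 take 6 → j++
[i=0,j=2] A[i]=11<=B[j]=16 take 11 → i++
[i=1,j=2] A[i]=14<=B[j]=16 take 14 → i++
[i=2,j=2] A[i]=17>B[j]=16 take 16 → j++
[i=2,j=3] A[i]=17<=B[j]=20 take 17 → i++
[i=3,j=3] A[i]=19<=B[j]=20 take 19 → i++
[i=4,j=3] A[i]=21>B[j]=20 take 20 → j++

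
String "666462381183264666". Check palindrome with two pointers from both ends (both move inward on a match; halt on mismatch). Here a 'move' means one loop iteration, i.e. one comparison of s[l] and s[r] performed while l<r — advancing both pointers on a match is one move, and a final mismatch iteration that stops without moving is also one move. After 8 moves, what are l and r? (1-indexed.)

l=1 r=18: '6'=='6', l++,r--
l=2 r=17: '6'=='6', l++,r--
l=3 r=16: '6'=='6', l++,r--
l=4 r=15: '4'=='4', l++,r--
l=5 r=14: '6'=='6', l++,r--
l=6 r=13: '2'=='2', l++,r--
l=7 r=12: '3'=='3', l++,r--
l=8 r=11: '8'=='8', l++,r--

l=9, r=10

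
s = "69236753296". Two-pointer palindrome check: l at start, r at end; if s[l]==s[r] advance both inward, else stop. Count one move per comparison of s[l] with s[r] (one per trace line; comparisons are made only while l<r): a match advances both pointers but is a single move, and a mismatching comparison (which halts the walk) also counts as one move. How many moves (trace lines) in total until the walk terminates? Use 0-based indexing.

5 moves

[0,10] '6'=='6' → l++,r--
[1,9] '9'=='9' → l++,r--
[2,8] '2'=='2' → l++,r--
[3,7] '3'=='3' → l++,r--
[4,6] '6'!='5' → stop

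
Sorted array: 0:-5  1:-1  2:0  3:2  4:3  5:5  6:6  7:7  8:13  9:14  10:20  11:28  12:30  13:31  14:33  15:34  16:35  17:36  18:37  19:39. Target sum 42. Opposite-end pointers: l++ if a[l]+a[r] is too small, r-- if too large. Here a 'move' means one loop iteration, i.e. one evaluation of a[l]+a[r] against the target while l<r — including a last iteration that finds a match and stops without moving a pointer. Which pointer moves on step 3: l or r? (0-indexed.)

[0,19] -5+39=34 <42 → l++
[1,19] -1+39=38 <42 → l++
[2,19] 0+39=39 <42 → l++

l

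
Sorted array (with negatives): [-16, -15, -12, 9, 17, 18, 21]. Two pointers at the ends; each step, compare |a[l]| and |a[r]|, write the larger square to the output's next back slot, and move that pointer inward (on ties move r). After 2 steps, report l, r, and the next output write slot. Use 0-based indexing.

l=0 r=6: |-16|<=|21| out[6]=441, r--
l=0 r=5: |-16|<=|18| out[5]=324, r--

l=0, r=4, next write slot=4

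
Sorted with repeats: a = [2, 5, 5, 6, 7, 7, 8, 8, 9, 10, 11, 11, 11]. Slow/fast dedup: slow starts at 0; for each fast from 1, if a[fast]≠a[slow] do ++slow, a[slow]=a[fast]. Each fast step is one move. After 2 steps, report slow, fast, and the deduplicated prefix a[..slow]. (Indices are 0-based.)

slow=1, fast=3, prefix=[2, 5]

(s=0,f=1) a[fast]=5≠a[slow]=2 write a[1]=5 → slow++,fast++
(s=1,f=2) a[fast]=5=a[slow] dup → fast++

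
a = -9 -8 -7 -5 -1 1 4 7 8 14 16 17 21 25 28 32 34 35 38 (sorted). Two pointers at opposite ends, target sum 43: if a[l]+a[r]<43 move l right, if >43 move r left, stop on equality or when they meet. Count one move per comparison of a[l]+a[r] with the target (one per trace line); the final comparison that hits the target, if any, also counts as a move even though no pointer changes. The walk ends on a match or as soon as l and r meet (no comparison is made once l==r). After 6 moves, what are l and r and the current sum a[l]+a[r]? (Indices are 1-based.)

l=7, r=19, sum=42

[1,19] -9+38=29 <43 → l++
[2,19] -8+38=30 <43 → l++
[3,19] -7+38=31 <43 → l++
[4,19] -5+38=33 <43 → l++
[5,19] -1+38=37 <43 → l++
[6,19] 1+38=39 <43 → l++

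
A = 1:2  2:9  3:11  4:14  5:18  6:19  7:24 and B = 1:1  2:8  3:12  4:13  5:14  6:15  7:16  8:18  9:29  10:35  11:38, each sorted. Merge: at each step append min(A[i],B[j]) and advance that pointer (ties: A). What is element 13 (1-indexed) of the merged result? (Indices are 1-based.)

merged[13] = 18

[i=1,j=1] A[i]=2>B[j]=1 take 1 → j++
[i=1,j=2] A[i]=2<=B[j]=8 take 2 → i++
[i=2,j=2] A[i]=9>B[j]=8 take 8 → j++
[i=2,j=3] A[i]=9<=B[j]=12 take 9 → i++
[i=3,j=3] A[i]=11<=B[j]=12 take 11 → i++
[i=4,j=3] A[i]=14>B[j]=12 take 12 → j++
[i=4,j=4] A[i]=14>B[j]=13 take 13 → j++
[i=4,j=5] A[i]=14<=B[j]=14 take 14 → i++
[i=5,j=5] A[i]=18>B[j]=14 take 14 → j++
[i=5,j=6] A[i]=18>B[j]=15 take 15 → j++
[i=5,j=7] A[i]=18>B[j]=16 take 16 → j++
[i=5,j=8] A[i]=18<=B[j]=18 take 18 → i++
[i=6,j=8] A[i]=19>B[j]=18 take 18 → j++
[i=6,j=9] A[i]=19<=B[j]=29 take 19 → i++
[i=7,j=9] A[i]=24<=B[j]=29 take 24 → i++
[i=8,j=9] A done, take B[j]=29 → j++
[i=8,j=10] A done, take B[j]=35 → j++
[i=8,j=11] A done, take B[j]=38 → j++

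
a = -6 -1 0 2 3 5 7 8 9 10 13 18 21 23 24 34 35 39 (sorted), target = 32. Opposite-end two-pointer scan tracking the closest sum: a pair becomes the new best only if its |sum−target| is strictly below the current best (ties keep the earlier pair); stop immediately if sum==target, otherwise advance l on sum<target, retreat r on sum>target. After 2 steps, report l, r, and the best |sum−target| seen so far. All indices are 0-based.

[0,17] -6+39=33 d=1 * → r--
[0,16] -6+35=29 d=3 → l++

l=1, r=16, best |Δ|=1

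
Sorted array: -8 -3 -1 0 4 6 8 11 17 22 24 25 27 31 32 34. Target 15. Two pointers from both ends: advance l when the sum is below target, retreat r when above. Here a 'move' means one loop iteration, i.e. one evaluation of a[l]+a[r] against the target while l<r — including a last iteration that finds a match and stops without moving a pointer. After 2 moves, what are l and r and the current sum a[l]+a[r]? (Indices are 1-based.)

l=1, r=14, sum=23

[1,16] -8+34=26 >15 → r--
[1,15] -8+32=24 >15 → r--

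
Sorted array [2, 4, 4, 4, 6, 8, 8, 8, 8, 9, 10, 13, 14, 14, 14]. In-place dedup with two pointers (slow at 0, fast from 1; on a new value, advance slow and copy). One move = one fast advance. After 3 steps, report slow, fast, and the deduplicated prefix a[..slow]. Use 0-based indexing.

slow=1, fast=4, prefix=[2, 4]

(s=0,f=1) a[fast]=4≠a[slow]=2 write a[1]=4 → slow++,fast++
(s=1,f=2) a[fast]=4=a[slow] dup → fast++
(s=1,f=3) a[fast]=4=a[slow] dup → fast++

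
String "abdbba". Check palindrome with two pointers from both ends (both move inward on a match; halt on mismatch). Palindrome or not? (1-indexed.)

not a palindrome (mismatch at 3,4)

l=1 r=6: 'a'=='a', l++,r--
l=2 r=5: 'b'=='b', l++,r--
l=3 r=4: 'd'!='b', stop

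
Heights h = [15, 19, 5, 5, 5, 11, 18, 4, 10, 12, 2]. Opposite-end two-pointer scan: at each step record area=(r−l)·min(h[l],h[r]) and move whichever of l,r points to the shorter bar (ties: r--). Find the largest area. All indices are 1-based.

[1,11] min(15,2)*10=20 best=20 * → r--
[1,10] min(15,12)*9=108 best=108 * → r--
[1,9] min(15,10)*8=80 best=108 → r--
[1,8] min(15,4)*7=28 best=108 → r--
[1,7] min(15,18)*6=90 best=108 → l++
[2,7] min(19,18)*5=90 best=108 → r--
[2,6] min(19,11)*4=44 best=108 → r--
[2,5] min(19,5)*3=15 best=108 → r--
[2,4] min(19,5)*2=10 best=108 → r--
[2,3] min(19,5)*1=5 best=108 → r--

max area = 108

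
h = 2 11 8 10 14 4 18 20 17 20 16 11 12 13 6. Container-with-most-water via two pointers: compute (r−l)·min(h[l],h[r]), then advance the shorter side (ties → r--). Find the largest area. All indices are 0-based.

[0,14] min(2,6)*14=28 best=28 * → l++
[1,14] min(11,6)*13=78 best=78 * → r--
[1,13] min(11,13)*12=132 best=132 * → l++
[2,13] min(8,13)*11=88 best=132 → l++
[3,13] min(10,13)*10=100 best=132 → l++
[4,13] min(14,13)*9=117 best=132 → r--
[4,12] min(14,12)*8=96 best=132 → r--
[4,11] min(14,11)*7=77 best=132 → r--
[4,10] min(14,16)*6=84 best=132 → l++
[5,10] min(4,16)*5=20 best=132 → l++
[6,10] min(18,16)*4=64 best=132 → r--
[6,9] min(18,20)*3=54 best=132 → l++
[7,9] min(20,20)*2=40 best=132 → r--
[7,8] min(20,17)*1=17 best=132 → r--

max area = 132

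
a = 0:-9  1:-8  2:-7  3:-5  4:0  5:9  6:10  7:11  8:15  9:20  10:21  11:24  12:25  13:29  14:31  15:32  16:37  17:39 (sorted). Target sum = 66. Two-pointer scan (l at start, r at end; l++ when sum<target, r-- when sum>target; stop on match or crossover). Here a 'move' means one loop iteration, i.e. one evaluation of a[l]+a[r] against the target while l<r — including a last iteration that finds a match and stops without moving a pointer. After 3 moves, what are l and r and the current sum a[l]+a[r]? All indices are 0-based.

l=3, r=17, sum=34

[0,17] -9+39=30 <66 → l++
[1,17] -8+39=31 <66 → l++
[2,17] -7+39=32 <66 → l++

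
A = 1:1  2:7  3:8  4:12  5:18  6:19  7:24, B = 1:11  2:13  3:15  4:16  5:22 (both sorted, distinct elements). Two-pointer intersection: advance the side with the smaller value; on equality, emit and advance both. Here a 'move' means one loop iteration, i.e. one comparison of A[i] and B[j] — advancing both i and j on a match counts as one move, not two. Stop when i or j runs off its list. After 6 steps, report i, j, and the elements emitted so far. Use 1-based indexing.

[i=1,j=1] 1<11 → i++
[i=2,j=1] 7<11 → i++
[i=3,j=1] 8<11 → i++
[i=4,j=1] 12>11 → j++
[i=4,j=2] 12<13 → i++
[i=5,j=2] 18>13 → j++

i=5, j=3, emitted=[]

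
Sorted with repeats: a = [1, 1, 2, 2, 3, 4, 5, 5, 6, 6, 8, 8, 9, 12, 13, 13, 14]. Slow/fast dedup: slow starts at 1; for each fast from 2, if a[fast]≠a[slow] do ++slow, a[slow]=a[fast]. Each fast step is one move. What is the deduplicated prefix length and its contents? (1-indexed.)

slow=1 fast=2: a[fast]=1=a[slow] dup, fast++
slow=1 fast=3: a[fast]=2≠a[slow]=1 write a[2]=2, slow++,fast++
slow=2 fast=4: a[fast]=2=a[slow] dup, fast++
slow=2 fast=5: a[fast]=3≠a[slow]=2 write a[3]=3, slow++,fast++
slow=3 fast=6: a[fast]=4≠a[slow]=3 write a[4]=4, slow++,fast++
slow=4 fast=7: a[fast]=5≠a[slow]=4 write a[5]=5, slow++,fast++
slow=5 fast=8: a[fast]=5=a[slow] dup, fast++
slow=5 fast=9: a[fast]=6≠a[slow]=5 write a[6]=6, slow++,fast++
slow=6 fast=10: a[fast]=6=a[slow] dup, fast++
slow=6 fast=11: a[fast]=8≠a[slow]=6 write a[7]=8, slow++,fast++
slow=7 fast=12: a[fast]=8=a[slow] dup, fast++
slow=7 fast=13: a[fast]=9≠a[slow]=8 write a[8]=9, slow++,fast++
slow=8 fast=14: a[fast]=12≠a[slow]=9 write a[9]=12, slow++,fast++
slow=9 fast=15: a[fast]=13≠a[slow]=12 write a[10]=13, slow++,fast++
slow=10 fast=16: a[fast]=13=a[slow] dup, fast++
slow=10 fast=17: a[fast]=14≠a[slow]=13 write a[11]=14, slow++,fast++

length 11; prefix = [1, 2, 3, 4, 5, 6, 8, 9, 12, 13, 14]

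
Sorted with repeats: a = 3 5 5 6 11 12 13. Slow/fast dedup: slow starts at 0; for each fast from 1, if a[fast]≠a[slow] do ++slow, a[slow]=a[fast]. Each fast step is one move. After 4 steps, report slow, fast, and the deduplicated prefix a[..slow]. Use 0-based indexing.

(s=0,f=1) a[fast]=5≠a[slow]=3 write a[1]=5 → slow++,fast++
(s=1,f=2) a[fast]=5=a[slow] dup → fast++
(s=1,f=3) a[fast]=6≠a[slow]=5 write a[2]=6 → slow++,fast++
(s=2,f=4) a[fast]=11≠a[slow]=6 write a[3]=11 → slow++,fast++

slow=3, fast=5, prefix=[3, 5, 6, 11]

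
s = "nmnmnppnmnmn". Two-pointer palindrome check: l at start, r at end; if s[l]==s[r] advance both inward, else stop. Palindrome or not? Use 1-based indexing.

[1,12] 'n'=='n' → l++,r--
[2,11] 'm'=='m' → l++,r--
[3,10] 'n'=='n' → l++,r--
[4,9] 'm'=='m' → l++,r--
[5,8] 'n'=='n' → l++,r--
[6,7] 'p'=='p' → l++,r--

palindrome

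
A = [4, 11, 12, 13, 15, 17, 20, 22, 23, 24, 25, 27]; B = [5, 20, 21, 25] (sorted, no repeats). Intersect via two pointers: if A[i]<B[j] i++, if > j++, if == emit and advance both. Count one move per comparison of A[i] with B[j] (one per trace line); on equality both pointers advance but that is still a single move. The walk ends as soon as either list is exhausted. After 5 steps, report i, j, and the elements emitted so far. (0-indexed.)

[i=0,j=0] 4<5 → i++
[i=1,j=0] 11>5 → j++
[i=1,j=1] 11<20 → i++
[i=2,j=1] 12<20 → i++
[i=3,j=1] 13<20 → i++

i=4, j=1, emitted=[]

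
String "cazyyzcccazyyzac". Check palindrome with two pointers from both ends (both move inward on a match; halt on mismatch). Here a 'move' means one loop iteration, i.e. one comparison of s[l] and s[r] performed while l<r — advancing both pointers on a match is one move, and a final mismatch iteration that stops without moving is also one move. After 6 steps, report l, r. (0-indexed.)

[0,15] 'c'=='c' → l++,r--
[1,14] 'a'=='a' → l++,r--
[2,13] 'z'=='z' → l++,r--
[3,12] 'y'=='y' → l++,r--
[4,11] 'y'=='y' → l++,r--
[5,10] 'z'=='z' → l++,r--

l=6, r=9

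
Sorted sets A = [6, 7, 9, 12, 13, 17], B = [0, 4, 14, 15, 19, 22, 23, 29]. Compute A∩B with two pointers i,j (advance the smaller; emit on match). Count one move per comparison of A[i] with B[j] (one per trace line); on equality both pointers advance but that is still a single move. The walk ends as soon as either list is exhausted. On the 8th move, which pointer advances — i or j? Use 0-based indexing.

j

[i=0,j=0] 6>0 → j++
[i=0,j=1] 6>4 → j++
[i=0,j=2] 6<14 → i++
[i=1,j=2] 7<14 → i++
[i=2,j=2] 9<14 → i++
[i=3,j=2] 12<14 → i++
[i=4,j=2] 13<14 → i++
[i=5,j=2] 17>14 → j++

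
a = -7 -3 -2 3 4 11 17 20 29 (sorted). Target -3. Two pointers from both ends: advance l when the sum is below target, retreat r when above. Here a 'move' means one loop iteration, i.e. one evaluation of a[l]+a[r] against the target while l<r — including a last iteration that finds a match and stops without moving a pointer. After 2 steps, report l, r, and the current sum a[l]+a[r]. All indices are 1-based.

l=1 r=9: -7+29=22 >-3, r--
l=1 r=8: -7+20=13 >-3, r--

l=1, r=7, sum=10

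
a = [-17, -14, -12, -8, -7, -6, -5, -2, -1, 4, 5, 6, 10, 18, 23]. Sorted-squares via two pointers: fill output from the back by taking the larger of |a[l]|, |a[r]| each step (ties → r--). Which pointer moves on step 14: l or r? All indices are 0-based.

[0,14] |-17|<=|23| out[14]=529 → r--
[0,13] |-17|<=|18| out[13]=324 → r--
[0,12] |-17|>|10| out[12]=289 → l++
[1,12] |-14|>|10| out[11]=196 → l++
[2,12] |-12|>|10| out[10]=144 → l++
[3,12] |-8|<=|10| out[9]=100 → r--
[3,11] |-8|>|6| out[8]=64 → l++
[4,11] |-7|>|6| out[7]=49 → l++
[5,11] |-6|<=|6| out[6]=36 → r--
[5,10] |-6|>|5| out[5]=36 → l++
[6,10] |-5|<=|5| out[4]=25 → r--
[6,9] |-5|>|4| out[3]=25 → l++
[7,9] |-2|<=|4| out[2]=16 → r--
[7,8] |-2|>|-1| out[1]=4 → l++

l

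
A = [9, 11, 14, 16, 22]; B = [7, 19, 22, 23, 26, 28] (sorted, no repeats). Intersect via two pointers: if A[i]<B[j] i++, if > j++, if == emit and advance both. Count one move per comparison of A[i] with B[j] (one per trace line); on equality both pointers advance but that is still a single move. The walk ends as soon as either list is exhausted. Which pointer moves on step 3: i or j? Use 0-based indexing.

i

i=0 j=0: 9>7, j++
i=0 j=1: 9<19, i++
i=1 j=1: 11<19, i++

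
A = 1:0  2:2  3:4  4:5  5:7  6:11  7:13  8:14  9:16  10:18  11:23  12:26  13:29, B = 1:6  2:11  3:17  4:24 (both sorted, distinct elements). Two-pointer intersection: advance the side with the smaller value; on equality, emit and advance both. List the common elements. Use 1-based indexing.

[i=1,j=1] 0<6 → i++
[i=2,j=1] 2<6 → i++
[i=3,j=1] 4<6 → i++
[i=4,j=1] 5<6 → i++
[i=5,j=1] 7>6 → j++
[i=5,j=2] 7<11 → i++
[i=6,j=2] 11==11 emit → i++,j++
[i=7,j=3] 13<17 → i++
[i=8,j=3] 14<17 → i++
[i=9,j=3] 16<17 → i++
[i=10,j=3] 18>17 → j++
[i=10,j=4] 18<24 → i++
[i=11,j=4] 23<24 → i++
[i=12,j=4] 26>24 → j++

intersection = [11]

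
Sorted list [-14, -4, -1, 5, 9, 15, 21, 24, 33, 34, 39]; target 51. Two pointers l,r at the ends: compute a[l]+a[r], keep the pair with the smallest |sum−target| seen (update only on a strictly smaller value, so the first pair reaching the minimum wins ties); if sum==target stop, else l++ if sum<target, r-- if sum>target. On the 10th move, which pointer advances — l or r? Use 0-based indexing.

l

[0,10] -14+39=25 d=26 * → l++
[1,10] -4+39=35 d=16 * → l++
[2,10] -1+39=38 d=13 * → l++
[3,10] 5+39=44 d=7 * → l++
[4,10] 9+39=48 d=3 * → l++
[5,10] 15+39=54 d=3 → r--
[5,9] 15+34=49 d=2 * → l++
[6,9] 21+34=55 d=4 → r--
[6,8] 21+33=54 d=3 → r--
[6,7] 21+24=45 d=6 → l++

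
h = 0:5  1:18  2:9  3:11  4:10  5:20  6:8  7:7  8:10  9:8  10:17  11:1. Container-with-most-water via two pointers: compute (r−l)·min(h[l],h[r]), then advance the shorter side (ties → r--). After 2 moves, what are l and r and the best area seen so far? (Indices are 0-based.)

[0,11] min(5,1)*11=11 best=11 * → r--
[0,10] min(5,17)*10=50 best=50 * → l++

l=1, r=10, best area=50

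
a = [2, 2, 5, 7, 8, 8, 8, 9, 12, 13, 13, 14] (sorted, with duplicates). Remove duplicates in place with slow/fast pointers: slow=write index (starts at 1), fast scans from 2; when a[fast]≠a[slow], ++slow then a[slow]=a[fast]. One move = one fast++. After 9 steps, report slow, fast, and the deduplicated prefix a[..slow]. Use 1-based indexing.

slow=1 fast=2: a[fast]=2=a[slow] dup, fast++
slow=1 fast=3: a[fast]=5≠a[slow]=2 write a[2]=5, slow++,fast++
slow=2 fast=4: a[fast]=7≠a[slow]=5 write a[3]=7, slow++,fast++
slow=3 fast=5: a[fast]=8≠a[slow]=7 write a[4]=8, slow++,fast++
slow=4 fast=6: a[fast]=8=a[slow] dup, fast++
slow=4 fast=7: a[fast]=8=a[slow] dup, fast++
slow=4 fast=8: a[fast]=9≠a[slow]=8 write a[5]=9, slow++,fast++
slow=5 fast=9: a[fast]=12≠a[slow]=9 write a[6]=12, slow++,fast++
slow=6 fast=10: a[fast]=13≠a[slow]=12 write a[7]=13, slow++,fast++

slow=7, fast=11, prefix=[2, 5, 7, 8, 9, 12, 13]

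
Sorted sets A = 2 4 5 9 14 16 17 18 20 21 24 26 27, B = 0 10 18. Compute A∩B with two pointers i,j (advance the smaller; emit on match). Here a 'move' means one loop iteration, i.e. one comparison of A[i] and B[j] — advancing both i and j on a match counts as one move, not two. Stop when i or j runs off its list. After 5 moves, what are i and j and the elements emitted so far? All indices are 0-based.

[i=0,j=0] 2>0 → j++
[i=0,j=1] 2<10 → i++
[i=1,j=1] 4<10 → i++
[i=2,j=1] 5<10 → i++
[i=3,j=1] 9<10 → i++

i=4, j=1, emitted=[]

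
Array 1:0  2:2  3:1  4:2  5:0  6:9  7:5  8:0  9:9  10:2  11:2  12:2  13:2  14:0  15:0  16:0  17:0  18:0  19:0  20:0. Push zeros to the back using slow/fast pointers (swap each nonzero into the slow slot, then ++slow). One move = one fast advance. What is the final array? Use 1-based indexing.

[2, 1, 2, 9, 5, 9, 2, 2, 2, 2, 0, 0, 0, 0, 0, 0, 0, 0, 0, 0]

slow=1 fast=1: a[fast]=0, fast++
slow=1 fast=2: a[fast]=2≠0 swap→a[1]=2, slow++,fast++
slow=2 fast=3: a[fast]=1≠0 swap→a[2]=1, slow++,fast++
slow=3 fast=4: a[fast]=2≠0 swap→a[3]=2, slow++,fast++
slow=4 fast=5: a[fast]=0, fast++
slow=4 fast=6: a[fast]=9≠0 swap→a[4]=9, slow++,fast++
slow=5 fast=7: a[fast]=5≠0 swap→a[5]=5, slow++,fast++
slow=6 fast=8: a[fast]=0, fast++
slow=6 fast=9: a[fast]=9≠0 swap→a[6]=9, slow++,fast++
slow=7 fast=10: a[fast]=2≠0 swap→a[7]=2, slow++,fast++
slow=8 fast=11: a[fast]=2≠0 swap→a[8]=2, slow++,fast++
slow=9 fast=12: a[fast]=2≠0 swap→a[9]=2, slow++,fast++
slow=10 fast=13: a[fast]=2≠0 swap→a[10]=2, slow++,fast++
slow=11 fast=14: a[fast]=0, fast++
slow=11 fast=15: a[fast]=0, fast++
slow=11 fast=16: a[fast]=0, fast++
slow=11 fast=17: a[fast]=0, fast++
slow=11 fast=18: a[fast]=0, fast++
slow=11 fast=19: a[fast]=0, fast++
slow=11 fast=20: a[fast]=0, fast++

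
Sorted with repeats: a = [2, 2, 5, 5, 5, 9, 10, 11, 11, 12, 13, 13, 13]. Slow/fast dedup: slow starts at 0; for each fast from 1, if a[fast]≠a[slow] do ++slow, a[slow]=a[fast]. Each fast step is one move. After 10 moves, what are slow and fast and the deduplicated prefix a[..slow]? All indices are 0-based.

slow=6, fast=11, prefix=[2, 5, 9, 10, 11, 12, 13]

(s=0,f=1) a[fast]=2=a[slow] dup → fast++
(s=0,f=2) a[fast]=5≠a[slow]=2 write a[1]=5 → slow++,fast++
(s=1,f=3) a[fast]=5=a[slow] dup → fast++
(s=1,f=4) a[fast]=5=a[slow] dup → fast++
(s=1,f=5) a[fast]=9≠a[slow]=5 write a[2]=9 → slow++,fast++
(s=2,f=6) a[fast]=10≠a[slow]=9 write a[3]=10 → slow++,fast++
(s=3,f=7) a[fast]=11≠a[slow]=10 write a[4]=11 → slow++,fast++
(s=4,f=8) a[fast]=11=a[slow] dup → fast++
(s=4,f=9) a[fast]=12≠a[slow]=11 write a[5]=12 → slow++,fast++
(s=5,f=10) a[fast]=13≠a[slow]=12 write a[6]=13 → slow++,fast++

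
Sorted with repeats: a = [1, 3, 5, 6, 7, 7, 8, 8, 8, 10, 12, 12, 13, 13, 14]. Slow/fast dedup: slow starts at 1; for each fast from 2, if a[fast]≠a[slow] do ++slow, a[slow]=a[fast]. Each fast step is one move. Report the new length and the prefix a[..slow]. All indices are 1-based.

length 10; prefix = [1, 3, 5, 6, 7, 8, 10, 12, 13, 14]

(s=1,f=2) a[fast]=3≠a[slow]=1 write a[2]=3 → slow++,fast++
(s=2,f=3) a[fast]=5≠a[slow]=3 write a[3]=5 → slow++,fast++
(s=3,f=4) a[fast]=6≠a[slow]=5 write a[4]=6 → slow++,fast++
(s=4,f=5) a[fast]=7≠a[slow]=6 write a[5]=7 → slow++,fast++
(s=5,f=6) a[fast]=7=a[slow] dup → fast++
(s=5,f=7) a[fast]=8≠a[slow]=7 write a[6]=8 → slow++,fast++
(s=6,f=8) a[fast]=8=a[slow] dup → fast++
(s=6,f=9) a[fast]=8=a[slow] dup → fast++
(s=6,f=10) a[fast]=10≠a[slow]=8 write a[7]=10 → slow++,fast++
(s=7,f=11) a[fast]=12≠a[slow]=10 write a[8]=12 → slow++,fast++
(s=8,f=12) a[fast]=12=a[slow] dup → fast++
(s=8,f=13) a[fast]=13≠a[slow]=12 write a[9]=13 → slow++,fast++
(s=9,f=14) a[fast]=13=a[slow] dup → fast++
(s=9,f=15) a[fast]=14≠a[slow]=13 write a[10]=14 → slow++,fast++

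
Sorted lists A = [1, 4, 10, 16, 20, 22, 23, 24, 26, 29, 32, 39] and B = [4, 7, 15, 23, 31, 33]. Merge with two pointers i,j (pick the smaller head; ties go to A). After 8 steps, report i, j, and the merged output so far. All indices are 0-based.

i=5, j=3, merged so far=[1, 4, 4, 7, 10, 15, 16, 20]

i=0 j=0: A[i]=1<=B[j]=4 take 1, i++
i=1 j=0: A[i]=4<=B[j]=4 take 4, i++
i=2 j=0: A[i]=10>B[j]=4 take 4, j++
i=2 j=1: A[i]=10>B[j]=7 take 7, j++
i=2 j=2: A[i]=10<=B[j]=15 take 10, i++
i=3 j=2: A[i]=16>B[j]=15 take 15, j++
i=3 j=3: A[i]=16<=B[j]=23 take 16, i++
i=4 j=3: A[i]=20<=B[j]=23 take 20, i++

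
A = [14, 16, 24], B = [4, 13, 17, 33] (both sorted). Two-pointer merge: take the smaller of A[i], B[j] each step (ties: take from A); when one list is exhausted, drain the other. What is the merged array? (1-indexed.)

[4, 13, 14, 16, 17, 24, 33]

[i=1,j=1] A[i]=14>B[j]=4 take 4 → j++
[i=1,j=2] A[i]=14>B[j]=13 take 13 → j++
[i=1,j=3] A[i]=14<=B[j]=17 take 14 → i++
[i=2,j=3] A[i]=16<=B[j]=17 take 16 → i++
[i=3,j=3] A[i]=24>B[j]=17 take 17 → j++
[i=3,j=4] A[i]=24<=B[j]=33 take 24 → i++
[i=4,j=4] A done, take B[j]=33 → j++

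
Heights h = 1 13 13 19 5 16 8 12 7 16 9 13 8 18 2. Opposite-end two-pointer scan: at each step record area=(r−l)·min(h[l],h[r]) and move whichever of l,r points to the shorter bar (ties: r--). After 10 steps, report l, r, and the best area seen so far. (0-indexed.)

l=3, r=7, best area=180

[0,14] min(1,2)*14=14 best=14 * → l++
[1,14] min(13,2)*13=26 best=26 * → r--
[1,13] min(13,18)*12=156 best=156 * → l++
[2,13] min(13,18)*11=143 best=156 → l++
[3,13] min(19,18)*10=180 best=180 * → r--
[3,12] min(19,8)*9=72 best=180 → r--
[3,11] min(19,13)*8=104 best=180 → r--
[3,10] min(19,9)*7=63 best=180 → r--
[3,9] min(19,16)*6=96 best=180 → r--
[3,8] min(19,7)*5=35 best=180 → r--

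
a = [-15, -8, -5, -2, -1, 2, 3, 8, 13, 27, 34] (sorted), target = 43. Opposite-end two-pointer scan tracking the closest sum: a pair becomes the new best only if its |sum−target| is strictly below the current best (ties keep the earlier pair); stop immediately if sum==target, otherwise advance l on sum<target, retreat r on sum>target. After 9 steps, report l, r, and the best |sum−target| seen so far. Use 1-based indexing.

l=9, r=10, best |Δ|=1

[1,11] -15+34=19 d=24 * → l++
[2,11] -8+34=26 d=17 * → l++
[3,11] -5+34=29 d=14 * → l++
[4,11] -2+34=32 d=11 * → l++
[5,11] -1+34=33 d=10 * → l++
[6,11] 2+34=36 d=7 * → l++
[7,11] 3+34=37 d=6 * → l++
[8,11] 8+34=42 d=1 * → l++
[9,11] 13+34=47 d=4 → r--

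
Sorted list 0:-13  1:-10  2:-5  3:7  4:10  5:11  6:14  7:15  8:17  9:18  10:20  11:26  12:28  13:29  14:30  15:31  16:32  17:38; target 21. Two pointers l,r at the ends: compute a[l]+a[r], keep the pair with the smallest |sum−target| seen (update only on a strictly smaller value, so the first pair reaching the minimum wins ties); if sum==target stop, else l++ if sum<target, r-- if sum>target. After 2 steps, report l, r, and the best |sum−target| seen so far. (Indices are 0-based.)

l=1, r=16, best |Δ|=2

l=0 r=17: -13+38=25 d=4 *, r--
l=0 r=16: -13+32=19 d=2 *, l++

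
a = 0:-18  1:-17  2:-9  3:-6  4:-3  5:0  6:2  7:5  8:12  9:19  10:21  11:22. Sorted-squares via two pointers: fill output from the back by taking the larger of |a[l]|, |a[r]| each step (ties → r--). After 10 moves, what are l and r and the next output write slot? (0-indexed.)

l=0 r=11: |-18|<=|22| out[11]=484, r--
l=0 r=10: |-18|<=|21| out[10]=441, r--
l=0 r=9: |-18|<=|19| out[9]=361, r--
l=0 r=8: |-18|>|12| out[8]=324, l++
l=1 r=8: |-17|>|12| out[7]=289, l++
l=2 r=8: |-9|<=|12| out[6]=144, r--
l=2 r=7: |-9|>|5| out[5]=81, l++
l=3 r=7: |-6|>|5| out[4]=36, l++
l=4 r=7: |-3|<=|5| out[3]=25, r--
l=4 r=6: |-3|>|2| out[2]=9, l++

l=5, r=6, next write slot=1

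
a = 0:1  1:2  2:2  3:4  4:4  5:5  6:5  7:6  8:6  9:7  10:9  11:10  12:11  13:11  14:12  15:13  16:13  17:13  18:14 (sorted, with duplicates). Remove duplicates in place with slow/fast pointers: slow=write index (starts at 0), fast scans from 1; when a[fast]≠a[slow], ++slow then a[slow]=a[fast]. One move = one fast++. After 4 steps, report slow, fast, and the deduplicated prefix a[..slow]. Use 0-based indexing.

slow=2, fast=5, prefix=[1, 2, 4]

(s=0,f=1) a[fast]=2≠a[slow]=1 write a[1]=2 → slow++,fast++
(s=1,f=2) a[fast]=2=a[slow] dup → fast++
(s=1,f=3) a[fast]=4≠a[slow]=2 write a[2]=4 → slow++,fast++
(s=2,f=4) a[fast]=4=a[slow] dup → fast++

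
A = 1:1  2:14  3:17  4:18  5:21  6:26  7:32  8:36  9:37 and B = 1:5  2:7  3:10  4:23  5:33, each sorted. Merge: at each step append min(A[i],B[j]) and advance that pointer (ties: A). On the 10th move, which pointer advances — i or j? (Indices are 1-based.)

i

[i=1,j=1] A[i]=1<=B[j]=5 take 1 → i++
[i=2,j=1] A[i]=14>B[j]=5 take 5 → j++
[i=2,j=2] A[i]=14>B[j]=7 take 7 → j++
[i=2,j=3] A[i]=14>B[j]=10 take 10 → j++
[i=2,j=4] A[i]=14<=B[j]=23 take 14 → i++
[i=3,j=4] A[i]=17<=B[j]=23 take 17 → i++
[i=4,j=4] A[i]=18<=B[j]=23 take 18 → i++
[i=5,j=4] A[i]=21<=B[j]=23 take 21 → i++
[i=6,j=4] A[i]=26>B[j]=23 take 23 → j++
[i=6,j=5] A[i]=26<=B[j]=33 take 26 → i++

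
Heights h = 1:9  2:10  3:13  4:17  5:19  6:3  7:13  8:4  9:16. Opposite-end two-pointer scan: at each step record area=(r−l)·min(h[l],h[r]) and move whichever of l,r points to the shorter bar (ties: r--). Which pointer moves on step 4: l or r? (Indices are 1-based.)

r

l=1 r=9: min(9,16)*8=72 best=72 *, l++
l=2 r=9: min(10,16)*7=70 best=72, l++
l=3 r=9: min(13,16)*6=78 best=78 *, l++
l=4 r=9: min(17,16)*5=80 best=80 *, r--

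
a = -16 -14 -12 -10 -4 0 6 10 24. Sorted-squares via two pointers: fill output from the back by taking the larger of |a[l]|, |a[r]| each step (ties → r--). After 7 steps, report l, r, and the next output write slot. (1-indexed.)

l=5, r=6, next write slot=2

[1,9] |-16|<=|24| out[9]=576 → r--
[1,8] |-16|>|10| out[8]=256 → l++
[2,8] |-14|>|10| out[7]=196 → l++
[3,8] |-12|>|10| out[6]=144 → l++
[4,8] |-10|<=|10| out[5]=100 → r--
[4,7] |-10|>|6| out[4]=100 → l++
[5,7] |-4|<=|6| out[3]=36 → r--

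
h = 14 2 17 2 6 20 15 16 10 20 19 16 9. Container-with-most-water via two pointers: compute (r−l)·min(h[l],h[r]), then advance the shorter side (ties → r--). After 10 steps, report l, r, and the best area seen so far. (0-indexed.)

[0,12] min(14,9)*12=108 best=108 * → r--
[0,11] min(14,16)*11=154 best=154 * → l++
[1,11] min(2,16)*10=20 best=154 → l++
[2,11] min(17,16)*9=144 best=154 → r--
[2,10] min(17,19)*8=136 best=154 → l++
[3,10] min(2,19)*7=14 best=154 → l++
[4,10] min(6,19)*6=36 best=154 → l++
[5,10] min(20,19)*5=95 best=154 → r--
[5,9] min(20,20)*4=80 best=154 → r--
[5,8] min(20,10)*3=30 best=154 → r--

l=5, r=7, best area=154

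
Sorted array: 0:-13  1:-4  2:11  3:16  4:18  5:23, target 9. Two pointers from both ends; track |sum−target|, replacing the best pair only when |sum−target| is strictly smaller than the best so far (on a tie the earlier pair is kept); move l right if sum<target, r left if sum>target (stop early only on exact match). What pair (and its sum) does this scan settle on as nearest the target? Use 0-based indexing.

[0,5] -13+23=10 d=1 * → r--
[0,4] -13+18=5 d=4 → l++
[1,4] -4+18=14 d=5 → r--
[1,3] -4+16=12 d=3 → r--
[1,2] -4+11=7 d=2 → l++

pair (-13, 23) with sum 10 (|Δ|=1)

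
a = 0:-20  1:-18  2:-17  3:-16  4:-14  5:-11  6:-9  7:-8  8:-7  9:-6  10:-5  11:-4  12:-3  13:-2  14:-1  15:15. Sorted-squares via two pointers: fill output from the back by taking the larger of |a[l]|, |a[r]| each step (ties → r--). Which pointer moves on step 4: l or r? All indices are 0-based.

l=0 r=15: |-20|>|15| out[15]=400, l++
l=1 r=15: |-18|>|15| out[14]=324, l++
l=2 r=15: |-17|>|15| out[13]=289, l++
l=3 r=15: |-16|>|15| out[12]=256, l++

l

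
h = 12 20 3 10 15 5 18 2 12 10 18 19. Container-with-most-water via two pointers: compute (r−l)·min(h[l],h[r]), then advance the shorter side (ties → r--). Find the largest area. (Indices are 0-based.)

max area = 190

[0,11] min(12,19)*11=132 best=132 * → l++
[1,11] min(20,19)*10=190 best=190 * → r--
[1,10] min(20,18)*9=162 best=190 → r--
[1,9] min(20,10)*8=80 best=190 → r--
[1,8] min(20,12)*7=84 best=190 → r--
[1,7] min(20,2)*6=12 best=190 → r--
[1,6] min(20,18)*5=90 best=190 → r--
[1,5] min(20,5)*4=20 best=190 → r--
[1,4] min(20,15)*3=45 best=190 → r--
[1,3] min(20,10)*2=20 best=190 → r--
[1,2] min(20,3)*1=3 best=190 → r--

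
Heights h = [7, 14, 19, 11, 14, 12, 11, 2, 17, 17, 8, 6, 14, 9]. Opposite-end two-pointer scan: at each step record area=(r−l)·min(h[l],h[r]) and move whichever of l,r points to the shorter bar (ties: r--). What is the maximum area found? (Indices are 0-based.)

max area = 154

[0,13] min(7,9)*13=91 best=91 * → l++
[1,13] min(14,9)*12=108 best=108 * → r--
[1,12] min(14,14)*11=154 best=154 * → r--
[1,11] min(14,6)*10=60 best=154 → r--
[1,10] min(14,8)*9=72 best=154 → r--
[1,9] min(14,17)*8=112 best=154 → l++
[2,9] min(19,17)*7=119 best=154 → r--
[2,8] min(19,17)*6=102 best=154 → r--
[2,7] min(19,2)*5=10 best=154 → r--
[2,6] min(19,11)*4=44 best=154 → r--
[2,5] min(19,12)*3=36 best=154 → r--
[2,4] min(19,14)*2=28 best=154 → r--
[2,3] min(19,11)*1=11 best=154 → r--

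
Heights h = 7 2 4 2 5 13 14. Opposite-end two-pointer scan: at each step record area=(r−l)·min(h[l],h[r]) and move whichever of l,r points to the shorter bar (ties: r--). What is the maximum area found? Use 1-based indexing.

max area = 42

[1,7] min(7,14)*6=42 best=42 * → l++
[2,7] min(2,14)*5=10 best=42 → l++
[3,7] min(4,14)*4=16 best=42 → l++
[4,7] min(2,14)*3=6 best=42 → l++
[5,7] min(5,14)*2=10 best=42 → l++
[6,7] min(13,14)*1=13 best=42 → l++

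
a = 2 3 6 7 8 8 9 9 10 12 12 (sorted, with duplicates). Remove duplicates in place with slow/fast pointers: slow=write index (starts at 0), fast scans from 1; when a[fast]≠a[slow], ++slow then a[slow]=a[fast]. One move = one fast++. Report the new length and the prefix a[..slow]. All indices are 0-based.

slow=0 fast=1: a[fast]=3≠a[slow]=2 write a[1]=3, slow++,fast++
slow=1 fast=2: a[fast]=6≠a[slow]=3 write a[2]=6, slow++,fast++
slow=2 fast=3: a[fast]=7≠a[slow]=6 write a[3]=7, slow++,fast++
slow=3 fast=4: a[fast]=8≠a[slow]=7 write a[4]=8, slow++,fast++
slow=4 fast=5: a[fast]=8=a[slow] dup, fast++
slow=4 fast=6: a[fast]=9≠a[slow]=8 write a[5]=9, slow++,fast++
slow=5 fast=7: a[fast]=9=a[slow] dup, fast++
slow=5 fast=8: a[fast]=10≠a[slow]=9 write a[6]=10, slow++,fast++
slow=6 fast=9: a[fast]=12≠a[slow]=10 write a[7]=12, slow++,fast++
slow=7 fast=10: a[fast]=12=a[slow] dup, fast++

length 8; prefix = [2, 3, 6, 7, 8, 9, 10, 12]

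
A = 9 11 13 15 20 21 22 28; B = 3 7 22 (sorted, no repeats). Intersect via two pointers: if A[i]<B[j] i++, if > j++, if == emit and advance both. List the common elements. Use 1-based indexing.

[i=1,j=1] 9>3 → j++
[i=1,j=2] 9>7 → j++
[i=1,j=3] 9<22 → i++
[i=2,j=3] 11<22 → i++
[i=3,j=3] 13<22 → i++
[i=4,j=3] 15<22 → i++
[i=5,j=3] 20<22 → i++
[i=6,j=3] 21<22 → i++
[i=7,j=3] 22==22 emit → i++,j++

intersection = [22]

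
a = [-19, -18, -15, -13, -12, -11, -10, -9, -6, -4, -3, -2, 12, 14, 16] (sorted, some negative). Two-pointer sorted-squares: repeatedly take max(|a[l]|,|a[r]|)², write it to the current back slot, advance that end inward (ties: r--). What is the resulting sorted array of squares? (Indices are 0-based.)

[0,14] |-19|>|16| out[14]=361 → l++
[1,14] |-18|>|16| out[13]=324 → l++
[2,14] |-15|<=|16| out[12]=256 → r--
[2,13] |-15|>|14| out[11]=225 → l++
[3,13] |-13|<=|14| out[10]=196 → r--
[3,12] |-13|>|12| out[9]=169 → l++
[4,12] |-12|<=|12| out[8]=144 → r--
[4,11] |-12|>|-2| out[7]=144 → l++
[5,11] |-11|>|-2| out[6]=121 → l++
[6,11] |-10|>|-2| out[5]=100 → l++
[7,11] |-9|>|-2| out[4]=81 → l++
[8,11] |-6|>|-2| out[3]=36 → l++
[9,11] |-4|>|-2| out[2]=16 → l++
[10,11] |-3|>|-2| out[1]=9 → l++
[11,11] |-2|<=|-2| out[0]=4 → r--

[4, 9, 16, 36, 81, 100, 121, 144, 144, 169, 196, 225, 256, 324, 361]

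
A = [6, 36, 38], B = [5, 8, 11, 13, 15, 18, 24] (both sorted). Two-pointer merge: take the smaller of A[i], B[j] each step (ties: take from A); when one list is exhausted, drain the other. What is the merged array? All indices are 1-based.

[5, 6, 8, 11, 13, 15, 18, 24, 36, 38]

i=1 j=1: A[i]=6>B[j]=5 take 5, j++
i=1 j=2: A[i]=6<=B[j]=8 take 6, i++
i=2 j=2: A[i]=36>B[j]=8 take 8, j++
i=2 j=3: A[i]=36>B[j]=11 take 11, j++
i=2 j=4: A[i]=36>B[j]=13 take 13, j++
i=2 j=5: A[i]=36>B[j]=15 take 15, j++
i=2 j=6: A[i]=36>B[j]=18 take 18, j++
i=2 j=7: A[i]=36>B[j]=24 take 24, j++
i=2 j=8: B done, take A[i]=36, i++
i=3 j=8: B done, take A[i]=38, i++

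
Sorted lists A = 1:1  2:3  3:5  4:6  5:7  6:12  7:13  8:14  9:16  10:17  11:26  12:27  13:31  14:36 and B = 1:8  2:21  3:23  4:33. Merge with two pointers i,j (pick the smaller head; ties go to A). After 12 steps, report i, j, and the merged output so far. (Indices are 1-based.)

i=11, j=3, merged so far=[1, 3, 5, 6, 7, 8, 12, 13, 14, 16, 17, 21]

i=1 j=1: A[i]=1<=B[j]=8 take 1, i++
i=2 j=1: A[i]=3<=B[j]=8 take 3, i++
i=3 j=1: A[i]=5<=B[j]=8 take 5, i++
i=4 j=1: A[i]=6<=B[j]=8 take 6, i++
i=5 j=1: A[i]=7<=B[j]=8 take 7, i++
i=6 j=1: A[i]=12>B[j]=8 take 8, j++
i=6 j=2: A[i]=12<=B[j]=21 take 12, i++
i=7 j=2: A[i]=13<=B[j]=21 take 13, i++
i=8 j=2: A[i]=14<=B[j]=21 take 14, i++
i=9 j=2: A[i]=16<=B[j]=21 take 16, i++
i=10 j=2: A[i]=17<=B[j]=21 take 17, i++
i=11 j=2: A[i]=26>B[j]=21 take 21, j++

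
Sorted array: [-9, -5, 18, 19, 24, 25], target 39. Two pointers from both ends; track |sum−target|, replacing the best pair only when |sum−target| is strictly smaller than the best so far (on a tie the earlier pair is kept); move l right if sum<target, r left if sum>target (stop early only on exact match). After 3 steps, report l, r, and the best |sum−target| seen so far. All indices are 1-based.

[1,6] -9+25=16 d=23 * → l++
[2,6] -5+25=20 d=19 * → l++
[3,6] 18+25=43 d=4 * → r--

l=3, r=5, best |Δ|=4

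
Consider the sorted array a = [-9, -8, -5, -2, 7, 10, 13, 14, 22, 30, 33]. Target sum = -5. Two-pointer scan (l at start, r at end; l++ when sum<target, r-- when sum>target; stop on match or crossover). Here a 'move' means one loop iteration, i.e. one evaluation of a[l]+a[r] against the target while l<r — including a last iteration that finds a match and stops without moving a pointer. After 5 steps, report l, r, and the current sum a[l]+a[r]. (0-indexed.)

l=0, r=5, sum=1

[0,10] -9+33=24 >-5 → r--
[0,9] -9+30=21 >-5 → r--
[0,8] -9+22=13 >-5 → r--
[0,7] -9+14=5 >-5 → r--
[0,6] -9+13=4 >-5 → r--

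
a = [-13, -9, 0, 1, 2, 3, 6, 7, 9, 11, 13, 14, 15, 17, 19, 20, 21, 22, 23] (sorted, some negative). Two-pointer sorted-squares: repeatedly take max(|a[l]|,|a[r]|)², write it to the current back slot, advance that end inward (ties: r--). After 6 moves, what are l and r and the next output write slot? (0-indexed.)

l=0 r=18: |-13|<=|23| out[18]=529, r--
l=0 r=17: |-13|<=|22| out[17]=484, r--
l=0 r=16: |-13|<=|21| out[16]=441, r--
l=0 r=15: |-13|<=|20| out[15]=400, r--
l=0 r=14: |-13|<=|19| out[14]=361, r--
l=0 r=13: |-13|<=|17| out[13]=289, r--

l=0, r=12, next write slot=12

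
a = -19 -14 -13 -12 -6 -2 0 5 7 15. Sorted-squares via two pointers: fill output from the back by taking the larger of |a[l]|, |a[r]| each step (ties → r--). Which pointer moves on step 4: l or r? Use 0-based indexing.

[0,9] |-19|>|15| out[9]=361 → l++
[1,9] |-14|<=|15| out[8]=225 → r--
[1,8] |-14|>|7| out[7]=196 → l++
[2,8] |-13|>|7| out[6]=169 → l++

l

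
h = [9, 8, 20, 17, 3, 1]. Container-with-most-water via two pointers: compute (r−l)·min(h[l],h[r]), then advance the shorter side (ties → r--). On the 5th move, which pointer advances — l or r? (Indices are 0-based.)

[0,5] min(9,1)*5=5 best=5 * → r--
[0,4] min(9,3)*4=12 best=12 * → r--
[0,3] min(9,17)*3=27 best=27 * → l++
[1,3] min(8,17)*2=16 best=27 → l++
[2,3] min(20,17)*1=17 best=27 → r--

r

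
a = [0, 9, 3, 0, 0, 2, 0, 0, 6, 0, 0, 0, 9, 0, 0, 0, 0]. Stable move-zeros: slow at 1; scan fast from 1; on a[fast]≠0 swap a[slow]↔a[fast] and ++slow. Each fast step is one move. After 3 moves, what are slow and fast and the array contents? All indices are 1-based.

slow=1 fast=1: a[fast]=0, fast++
slow=1 fast=2: a[fast]=9≠0 swap→a[1]=9, slow++,fast++
slow=2 fast=3: a[fast]=3≠0 swap→a[2]=3, slow++,fast++

slow=3, fast=4, a=[9, 3, 0, 0, 0, 2, 0, 0, 6, 0, 0, 0, 9, 0, 0, 0, 0]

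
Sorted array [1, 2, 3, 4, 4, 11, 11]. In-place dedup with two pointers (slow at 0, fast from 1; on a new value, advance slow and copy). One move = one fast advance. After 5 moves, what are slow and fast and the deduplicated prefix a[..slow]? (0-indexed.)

(s=0,f=1) a[fast]=2≠a[slow]=1 write a[1]=2 → slow++,fast++
(s=1,f=2) a[fast]=3≠a[slow]=2 write a[2]=3 → slow++,fast++
(s=2,f=3) a[fast]=4≠a[slow]=3 write a[3]=4 → slow++,fast++
(s=3,f=4) a[fast]=4=a[slow] dup → fast++
(s=3,f=5) a[fast]=11≠a[slow]=4 write a[4]=11 → slow++,fast++

slow=4, fast=6, prefix=[1, 2, 3, 4, 11]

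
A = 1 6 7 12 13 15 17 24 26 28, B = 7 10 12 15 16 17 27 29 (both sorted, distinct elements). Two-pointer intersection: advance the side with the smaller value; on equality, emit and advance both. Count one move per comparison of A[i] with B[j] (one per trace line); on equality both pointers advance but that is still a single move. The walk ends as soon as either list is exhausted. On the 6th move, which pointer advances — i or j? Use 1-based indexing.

i

i=1 j=1: 1<7, i++
i=2 j=1: 6<7, i++
i=3 j=1: 7==7 emit, i++,j++
i=4 j=2: 12>10, j++
i=4 j=3: 12==12 emit, i++,j++
i=5 j=4: 13<15, i++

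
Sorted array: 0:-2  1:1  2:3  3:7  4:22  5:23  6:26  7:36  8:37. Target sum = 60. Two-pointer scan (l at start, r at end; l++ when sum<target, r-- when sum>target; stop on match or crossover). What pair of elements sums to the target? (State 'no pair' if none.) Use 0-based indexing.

l=0 r=8: -2+37=35 <60, l++
l=1 r=8: 1+37=38 <60, l++
l=2 r=8: 3+37=40 <60, l++
l=3 r=8: 7+37=44 <60, l++
l=4 r=8: 22+37=59 <60, l++
l=5 r=8: 23+37=60, found

(23, 37)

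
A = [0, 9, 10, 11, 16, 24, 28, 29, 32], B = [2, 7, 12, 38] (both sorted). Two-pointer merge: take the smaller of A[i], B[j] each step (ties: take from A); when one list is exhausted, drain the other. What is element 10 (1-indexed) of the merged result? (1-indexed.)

[i=1,j=1] A[i]=0<=B[j]=2 take 0 → i++
[i=2,j=1] A[i]=9>B[j]=2 take 2 → j++
[i=2,j=2] A[i]=9>B[j]=7 take 7 → j++
[i=2,j=3] A[i]=9<=B[j]=12 take 9 → i++
[i=3,j=3] A[i]=10<=B[j]=12 take 10 → i++
[i=4,j=3] A[i]=11<=B[j]=12 take 11 → i++
[i=5,j=3] A[i]=16>B[j]=12 take 12 → j++
[i=5,j=4] A[i]=16<=B[j]=38 take 16 → i++
[i=6,j=4] A[i]=24<=B[j]=38 take 24 → i++
[i=7,j=4] A[i]=28<=B[j]=38 take 28 → i++
[i=8,j=4] A[i]=29<=B[j]=38 take 29 → i++
[i=9,j=4] A[i]=32<=B[j]=38 take 32 → i++
[i=10,j=4] A done, take B[j]=38 → j++

merged[10] = 28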